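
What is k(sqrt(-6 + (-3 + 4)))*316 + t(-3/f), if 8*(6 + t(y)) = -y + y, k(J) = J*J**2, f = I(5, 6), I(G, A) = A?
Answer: -6 - 1580*I*sqrt(5) ≈ -6.0 - 3533.0*I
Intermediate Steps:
f = 6
k(J) = J**3
t(y) = -6 (t(y) = -6 + (-y + y)/8 = -6 + (1/8)*0 = -6 + 0 = -6)
k(sqrt(-6 + (-3 + 4)))*316 + t(-3/f) = (sqrt(-6 + (-3 + 4)))**3*316 - 6 = (sqrt(-6 + 1))**3*316 - 6 = (sqrt(-5))**3*316 - 6 = (I*sqrt(5))**3*316 - 6 = -5*I*sqrt(5)*316 - 6 = -1580*I*sqrt(5) - 6 = -6 - 1580*I*sqrt(5)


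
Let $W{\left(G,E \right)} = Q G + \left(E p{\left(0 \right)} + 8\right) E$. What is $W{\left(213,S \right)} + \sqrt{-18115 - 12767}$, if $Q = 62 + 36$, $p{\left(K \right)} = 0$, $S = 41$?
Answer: $21202 + i \sqrt{30882} \approx 21202.0 + 175.73 i$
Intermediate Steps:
$Q = 98$
$W{\left(G,E \right)} = 8 E + 98 G$ ($W{\left(G,E \right)} = 98 G + \left(E 0 + 8\right) E = 98 G + \left(0 + 8\right) E = 98 G + 8 E = 8 E + 98 G$)
$W{\left(213,S \right)} + \sqrt{-18115 - 12767} = \left(8 \cdot 41 + 98 \cdot 213\right) + \sqrt{-18115 - 12767} = \left(328 + 20874\right) + \sqrt{-30882} = 21202 + i \sqrt{30882}$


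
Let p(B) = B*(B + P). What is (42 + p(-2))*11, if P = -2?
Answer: 550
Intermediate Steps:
p(B) = B*(-2 + B) (p(B) = B*(B - 2) = B*(-2 + B))
(42 + p(-2))*11 = (42 - 2*(-2 - 2))*11 = (42 - 2*(-4))*11 = (42 + 8)*11 = 50*11 = 550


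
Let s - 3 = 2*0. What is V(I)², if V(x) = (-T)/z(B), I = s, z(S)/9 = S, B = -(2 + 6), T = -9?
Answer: 1/64 ≈ 0.015625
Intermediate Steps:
B = -8 (B = -1*8 = -8)
z(S) = 9*S
s = 3 (s = 3 + 2*0 = 3 + 0 = 3)
I = 3
V(x) = -⅛ (V(x) = (-1*(-9))/((9*(-8))) = 9/(-72) = 9*(-1/72) = -⅛)
V(I)² = (-⅛)² = 1/64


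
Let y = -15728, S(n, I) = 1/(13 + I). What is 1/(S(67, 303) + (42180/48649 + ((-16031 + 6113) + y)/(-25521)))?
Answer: 392336476764/735666029873 ≈ 0.53331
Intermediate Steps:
1/(S(67, 303) + (42180/48649 + ((-16031 + 6113) + y)/(-25521))) = 1/(1/(13 + 303) + (42180/48649 + ((-16031 + 6113) - 15728)/(-25521))) = 1/(1/316 + (42180*(1/48649) + (-9918 - 15728)*(-1/25521))) = 1/(1/316 + (42180/48649 - 25646*(-1/25521))) = 1/(1/316 + (42180/48649 + 25646/25521)) = 1/(1/316 + 2324128034/1241571129) = 1/(735666029873/392336476764) = 392336476764/735666029873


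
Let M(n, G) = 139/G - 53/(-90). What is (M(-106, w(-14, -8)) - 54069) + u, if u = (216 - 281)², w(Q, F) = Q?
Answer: -15703802/315 ≈ -49853.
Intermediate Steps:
M(n, G) = 53/90 + 139/G (M(n, G) = 139/G - 53*(-1/90) = 139/G + 53/90 = 53/90 + 139/G)
u = 4225 (u = (-65)² = 4225)
(M(-106, w(-14, -8)) - 54069) + u = ((53/90 + 139/(-14)) - 54069) + 4225 = ((53/90 + 139*(-1/14)) - 54069) + 4225 = ((53/90 - 139/14) - 54069) + 4225 = (-2942/315 - 54069) + 4225 = -17034677/315 + 4225 = -15703802/315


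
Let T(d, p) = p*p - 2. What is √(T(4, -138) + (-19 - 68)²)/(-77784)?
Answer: -√26611/77784 ≈ -0.0020972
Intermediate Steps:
T(d, p) = -2 + p² (T(d, p) = p² - 2 = -2 + p²)
√(T(4, -138) + (-19 - 68)²)/(-77784) = √((-2 + (-138)²) + (-19 - 68)²)/(-77784) = √((-2 + 19044) + (-87)²)*(-1/77784) = √(19042 + 7569)*(-1/77784) = √26611*(-1/77784) = -√26611/77784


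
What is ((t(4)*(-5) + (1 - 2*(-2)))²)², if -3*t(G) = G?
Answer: 1500625/81 ≈ 18526.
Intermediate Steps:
t(G) = -G/3
((t(4)*(-5) + (1 - 2*(-2)))²)² = ((-⅓*4*(-5) + (1 - 2*(-2)))²)² = ((-4/3*(-5) + (1 + 4))²)² = ((20/3 + 5)²)² = ((35/3)²)² = (1225/9)² = 1500625/81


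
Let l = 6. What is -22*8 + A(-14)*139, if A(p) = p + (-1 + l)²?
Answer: 1353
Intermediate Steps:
A(p) = 25 + p (A(p) = p + (-1 + 6)² = p + 5² = p + 25 = 25 + p)
-22*8 + A(-14)*139 = -22*8 + (25 - 14)*139 = -176 + 11*139 = -176 + 1529 = 1353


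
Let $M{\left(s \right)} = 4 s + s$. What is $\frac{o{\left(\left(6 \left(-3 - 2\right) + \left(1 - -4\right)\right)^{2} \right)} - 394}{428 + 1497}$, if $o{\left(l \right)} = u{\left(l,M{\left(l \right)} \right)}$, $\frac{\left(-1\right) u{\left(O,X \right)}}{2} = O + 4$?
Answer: $- \frac{236}{275} \approx -0.85818$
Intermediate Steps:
$M{\left(s \right)} = 5 s$
$u{\left(O,X \right)} = -8 - 2 O$ ($u{\left(O,X \right)} = - 2 \left(O + 4\right) = - 2 \left(4 + O\right) = -8 - 2 O$)
$o{\left(l \right)} = -8 - 2 l$
$\frac{o{\left(\left(6 \left(-3 - 2\right) + \left(1 - -4\right)\right)^{2} \right)} - 394}{428 + 1497} = \frac{\left(-8 - 2 \left(6 \left(-3 - 2\right) + \left(1 - -4\right)\right)^{2}\right) - 394}{428 + 1497} = \frac{\left(-8 - 2 \left(6 \left(-5\right) + \left(1 + 4\right)\right)^{2}\right) - 394}{1925} = \left(\left(-8 - 2 \left(-30 + 5\right)^{2}\right) - 394\right) \frac{1}{1925} = \left(\left(-8 - 2 \left(-25\right)^{2}\right) - 394\right) \frac{1}{1925} = \left(\left(-8 - 1250\right) - 394\right) \frac{1}{1925} = \left(-1258 - 394\right) \frac{1}{1925} = \left(-1652\right) \frac{1}{1925} = - \frac{236}{275}$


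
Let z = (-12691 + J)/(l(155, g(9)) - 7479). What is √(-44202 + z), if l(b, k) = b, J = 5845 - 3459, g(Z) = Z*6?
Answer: I*√592740736833/3662 ≈ 210.24*I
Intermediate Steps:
g(Z) = 6*Z
J = 2386
z = 10305/7324 (z = (-12691 + 2386)/(155 - 7479) = -10305/(-7324) = -10305*(-1/7324) = 10305/7324 ≈ 1.4070)
√(-44202 + z) = √(-44202 + 10305/7324) = √(-323725143/7324) = I*√592740736833/3662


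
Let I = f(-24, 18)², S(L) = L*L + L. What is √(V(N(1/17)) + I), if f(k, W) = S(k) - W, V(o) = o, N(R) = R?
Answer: √82410101/17 ≈ 534.00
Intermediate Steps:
S(L) = L + L² (S(L) = L² + L = L + L²)
f(k, W) = -W + k*(1 + k) (f(k, W) = k*(1 + k) - W = -W + k*(1 + k))
I = 285156 (I = (-1*18 - 24*(1 - 24))² = (-18 - 24*(-23))² = (-18 + 552)² = 534² = 285156)
√(V(N(1/17)) + I) = √(1/17 + 285156) = √(4847653/17) = √82410101/17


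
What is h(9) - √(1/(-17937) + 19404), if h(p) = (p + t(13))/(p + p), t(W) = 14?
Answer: 23/18 - √693662747171/5979 ≈ -138.02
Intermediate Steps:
h(p) = (14 + p)/(2*p) (h(p) = (p + 14)/(p + p) = (14 + p)/((2*p)) = (14 + p)*(1/(2*p)) = (14 + p)/(2*p))
h(9) - √(1/(-17937) + 19404) = (½)*(14 + 9)/9 - √(1/(-17937) + 19404) = (½)*(⅑)*23 - √(-1/17937 + 19404) = 23/18 - √(348049547/17937) = 23/18 - √693662747171/5979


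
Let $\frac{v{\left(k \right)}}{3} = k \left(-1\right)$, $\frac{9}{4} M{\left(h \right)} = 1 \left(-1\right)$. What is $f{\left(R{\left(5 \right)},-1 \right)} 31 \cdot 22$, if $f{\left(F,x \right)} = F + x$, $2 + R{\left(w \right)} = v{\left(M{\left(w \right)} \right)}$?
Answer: $- \frac{3410}{3} \approx -1136.7$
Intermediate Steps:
$M{\left(h \right)} = - \frac{4}{9}$ ($M{\left(h \right)} = \frac{4 \cdot 1 \left(-1\right)}{9} = \frac{4}{9} \left(-1\right) = - \frac{4}{9}$)
$v{\left(k \right)} = - 3 k$ ($v{\left(k \right)} = 3 k \left(-1\right) = 3 \left(- k\right) = - 3 k$)
$R{\left(w \right)} = - \frac{2}{3}$ ($R{\left(w \right)} = -2 - - \frac{4}{3} = -2 + \frac{4}{3} = - \frac{2}{3}$)
$f{\left(R{\left(5 \right)},-1 \right)} 31 \cdot 22 = \left(- \frac{2}{3} - 1\right) 31 \cdot 22 = \left(- \frac{5}{3}\right) 31 \cdot 22 = \left(- \frac{155}{3}\right) 22 = - \frac{3410}{3}$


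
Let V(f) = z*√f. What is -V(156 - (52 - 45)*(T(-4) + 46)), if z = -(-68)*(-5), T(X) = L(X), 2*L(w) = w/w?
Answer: 170*I*√678 ≈ 4426.5*I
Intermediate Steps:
L(w) = ½ (L(w) = (w/w)/2 = (½)*1 = ½)
T(X) = ½
z = -340 (z = -17*20 = -340)
V(f) = -340*√f
-V(156 - (52 - 45)*(T(-4) + 46)) = -(-340)*√(156 - (52 - 45)*(½ + 46)) = -(-340)*√(156 - 7*93/2) = -(-340)*√(156 - 1*651/2) = -(-340)*√(156 - 651/2) = -(-340)*√(-339/2) = -(-340)*I*√678/2 = -(-170)*I*√678 = 170*I*√678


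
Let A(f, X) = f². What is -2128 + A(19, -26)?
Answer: -1767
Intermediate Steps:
-2128 + A(19, -26) = -2128 + 19² = -2128 + 361 = -1767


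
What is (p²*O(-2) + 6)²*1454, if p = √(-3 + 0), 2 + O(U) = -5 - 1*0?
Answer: 1059966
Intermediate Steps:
O(U) = -7 (O(U) = -2 + (-5 - 1*0) = -2 + (-5 + 0) = -2 - 5 = -7)
p = I*√3 (p = √(-3) = I*√3 ≈ 1.732*I)
(p²*O(-2) + 6)²*1454 = ((I*√3)²*(-7) + 6)²*1454 = (-3*(-7) + 6)²*1454 = (21 + 6)²*1454 = 27²*1454 = 729*1454 = 1059966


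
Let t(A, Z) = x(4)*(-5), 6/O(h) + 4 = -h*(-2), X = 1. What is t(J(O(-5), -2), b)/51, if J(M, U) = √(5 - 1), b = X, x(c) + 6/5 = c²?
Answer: -74/51 ≈ -1.4510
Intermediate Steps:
x(c) = -6/5 + c²
b = 1
O(h) = 6/(-4 + 2*h) (O(h) = 6/(-4 - h*(-2)) = 6/(-4 + 2*h))
J(M, U) = 2 (J(M, U) = √4 = 2)
t(A, Z) = -74 (t(A, Z) = (-6/5 + 4²)*(-5) = (-6/5 + 16)*(-5) = (74/5)*(-5) = -74)
t(J(O(-5), -2), b)/51 = -74/51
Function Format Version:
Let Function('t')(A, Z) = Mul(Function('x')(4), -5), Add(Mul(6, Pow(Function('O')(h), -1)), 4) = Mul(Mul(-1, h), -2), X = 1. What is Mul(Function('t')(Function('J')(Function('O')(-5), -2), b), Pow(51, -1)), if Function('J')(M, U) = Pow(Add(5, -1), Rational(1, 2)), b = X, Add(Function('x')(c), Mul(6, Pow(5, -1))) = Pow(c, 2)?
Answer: Rational(-74, 51) ≈ -1.4510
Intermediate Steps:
Function('x')(c) = Add(Rational(-6, 5), Pow(c, 2))
b = 1
Function('O')(h) = Mul(6, Pow(Add(-4, Mul(2, h)), -1)) (Function('O')(h) = Mul(6, Pow(Add(-4, Mul(Mul(-1, h), -2)), -1)) = Mul(6, Pow(Add(-4, Mul(2, h)), -1)))
Function('J')(M, U) = 2 (Function('J')(M, U) = Pow(4, Rational(1, 2)) = 2)
Function('t')(A, Z) = -74 (Function('t')(A, Z) = Mul(Add(Rational(-6, 5), Pow(4, 2)), -5) = Mul(Add(Rational(-6, 5), 16), -5) = Mul(Rational(74, 5), -5) = -74)
Mul(Function('t')(Function('J')(Function('O')(-5), -2), b), Pow(51, -1)) = Mul(-74, Pow(51, -1)) = Mul(-74, Rational(1, 51)) = Rational(-74, 51)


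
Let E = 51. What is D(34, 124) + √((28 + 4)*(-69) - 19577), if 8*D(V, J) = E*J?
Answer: 1581/2 + I*√21785 ≈ 790.5 + 147.6*I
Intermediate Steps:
D(V, J) = 51*J/8 (D(V, J) = (51*J)/8 = 51*J/8)
D(34, 124) + √((28 + 4)*(-69) - 19577) = (51/8)*124 + √((28 + 4)*(-69) - 19577) = 1581/2 + √(32*(-69) - 19577) = 1581/2 + √(-2208 - 19577) = 1581/2 + √(-21785) = 1581/2 + I*√21785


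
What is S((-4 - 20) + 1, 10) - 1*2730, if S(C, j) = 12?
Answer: -2718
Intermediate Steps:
S((-4 - 20) + 1, 10) - 1*2730 = 12 - 1*2730 = 12 - 2730 = -2718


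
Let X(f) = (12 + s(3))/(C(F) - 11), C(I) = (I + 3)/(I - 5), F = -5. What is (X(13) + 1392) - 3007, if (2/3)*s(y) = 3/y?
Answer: -6465/4 ≈ -1616.3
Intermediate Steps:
C(I) = (3 + I)/(-5 + I)
s(y) = 9/(2*y) (s(y) = 3*(3/y)/2 = 9/(2*y))
X(f) = -5/4 (X(f) = (12 + (9/2)/3)/((3 - 5)/(-5 - 5) - 11) = (12 + (9/2)*(⅓))/(-2/(-10) - 11) = (12 + 3/2)/(-⅒*(-2) - 11) = 27/(2*(⅕ - 11)) = 27/(2*(-54/5)) = (27/2)*(-5/54) = -5/4)
(X(13) + 1392) - 3007 = (-5/4 + 1392) - 3007 = 5563/4 - 3007 = -6465/4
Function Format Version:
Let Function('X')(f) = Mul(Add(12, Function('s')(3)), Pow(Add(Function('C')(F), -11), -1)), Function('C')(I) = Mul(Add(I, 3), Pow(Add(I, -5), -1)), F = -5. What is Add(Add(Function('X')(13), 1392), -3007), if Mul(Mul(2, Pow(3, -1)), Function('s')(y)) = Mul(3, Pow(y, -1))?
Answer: Rational(-6465, 4) ≈ -1616.3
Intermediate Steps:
Function('C')(I) = Mul(Pow(Add(-5, I), -1), Add(3, I)) (Function('C')(I) = Mul(Add(3, I), Pow(Add(-5, I), -1)) = Mul(Pow(Add(-5, I), -1), Add(3, I)))
Function('s')(y) = Mul(Rational(9, 2), Pow(y, -1)) (Function('s')(y) = Mul(Rational(3, 2), Mul(3, Pow(y, -1))) = Mul(Rational(9, 2), Pow(y, -1)))
Function('X')(f) = Rational(-5, 4) (Function('X')(f) = Mul(Add(12, Mul(Rational(9, 2), Pow(3, -1))), Pow(Add(Mul(Pow(Add(-5, -5), -1), Add(3, -5)), -11), -1)) = Mul(Add(12, Mul(Rational(9, 2), Rational(1, 3))), Pow(Add(Mul(Pow(-10, -1), -2), -11), -1)) = Mul(Add(12, Rational(3, 2)), Pow(Add(Mul(Rational(-1, 10), -2), -11), -1)) = Mul(Rational(27, 2), Pow(Add(Rational(1, 5), -11), -1)) = Mul(Rational(27, 2), Pow(Rational(-54, 5), -1)) = Mul(Rational(27, 2), Rational(-5, 54)) = Rational(-5, 4))
Add(Add(Function('X')(13), 1392), -3007) = Add(Add(Rational(-5, 4), 1392), -3007) = Add(Rational(5563, 4), -3007) = Rational(-6465, 4)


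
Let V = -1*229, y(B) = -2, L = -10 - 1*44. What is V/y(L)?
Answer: 229/2 ≈ 114.50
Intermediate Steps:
L = -54 (L = -10 - 44 = -54)
V = -229
V/y(L) = -229/(-2) = -229*(-1/2) = 229/2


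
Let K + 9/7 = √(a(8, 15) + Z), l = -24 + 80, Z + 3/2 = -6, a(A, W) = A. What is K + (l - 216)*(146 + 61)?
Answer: -231849/7 + √2/2 ≈ -33121.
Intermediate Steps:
Z = -15/2 (Z = -3/2 - 6 = -15/2 ≈ -7.5000)
l = 56
K = -9/7 + √2/2 (K = -9/7 + √(8 - 15/2) = -9/7 + √(½) = -9/7 + √2/2 ≈ -0.57861)
K + (l - 216)*(146 + 61) = (-9/7 + √2/2) + (56 - 216)*(146 + 61) = (-9/7 + √2/2) - 160*207 = (-9/7 + √2/2) - 33120 = -231849/7 + √2/2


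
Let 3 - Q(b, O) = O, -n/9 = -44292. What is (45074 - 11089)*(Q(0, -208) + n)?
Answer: 13554543415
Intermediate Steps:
n = 398628 (n = -9*(-44292) = 398628)
Q(b, O) = 3 - O
(45074 - 11089)*(Q(0, -208) + n) = (45074 - 11089)*((3 - 1*(-208)) + 398628) = 33985*((3 + 208) + 398628) = 33985*(211 + 398628) = 33985*398839 = 13554543415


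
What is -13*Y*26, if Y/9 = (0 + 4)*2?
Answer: -24336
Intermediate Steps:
Y = 72 (Y = 9*((0 + 4)*2) = 9*(4*2) = 9*8 = 72)
-13*Y*26 = -13*72*26 = -936*26 = -24336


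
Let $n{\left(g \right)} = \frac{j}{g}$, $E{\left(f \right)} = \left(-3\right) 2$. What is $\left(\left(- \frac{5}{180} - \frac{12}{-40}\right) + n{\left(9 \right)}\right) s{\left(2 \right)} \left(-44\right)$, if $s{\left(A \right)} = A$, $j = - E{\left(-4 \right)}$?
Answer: $- \frac{3718}{45} \approx -82.622$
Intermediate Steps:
$E{\left(f \right)} = -6$
$j = 6$ ($j = \left(-1\right) \left(-6\right) = 6$)
$n{\left(g \right)} = \frac{6}{g}$
$\left(\left(- \frac{5}{180} - \frac{12}{-40}\right) + n{\left(9 \right)}\right) s{\left(2 \right)} \left(-44\right) = \left(\left(- \frac{5}{180} - \frac{12}{-40}\right) + \frac{6}{9}\right) 2 \left(-44\right) = \left(\left(\left(-5\right) \frac{1}{180} - - \frac{3}{10}\right) + 6 \cdot \frac{1}{9}\right) \left(-88\right) = \left(\left(- \frac{1}{36} + \frac{3}{10}\right) + \frac{2}{3}\right) \left(-88\right) = \left(\frac{49}{180} + \frac{2}{3}\right) \left(-88\right) = \frac{169}{180} \left(-88\right) = - \frac{3718}{45}$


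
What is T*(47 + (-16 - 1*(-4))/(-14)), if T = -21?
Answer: -1005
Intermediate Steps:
T*(47 + (-16 - 1*(-4))/(-14)) = -21*(47 + (-16 - 1*(-4))/(-14)) = -21*(47 + (-16 + 4)*(-1/14)) = -21*(47 - 12*(-1/14)) = -21*(47 + 6/7) = -21*335/7 = -1005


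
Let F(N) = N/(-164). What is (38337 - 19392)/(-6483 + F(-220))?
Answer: -776745/265748 ≈ -2.9229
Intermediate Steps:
F(N) = -N/164 (F(N) = N*(-1/164) = -N/164)
(38337 - 19392)/(-6483 + F(-220)) = (38337 - 19392)/(-6483 - 1/164*(-220)) = 18945/(-6483 + 55/41) = 18945/(-265748/41) = 18945*(-41/265748) = -776745/265748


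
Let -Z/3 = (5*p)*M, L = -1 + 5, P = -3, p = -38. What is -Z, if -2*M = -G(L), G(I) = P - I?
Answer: 1995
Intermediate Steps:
L = 4
G(I) = -3 - I
M = -7/2 (M = -(-1)*(-3 - 1*4)/2 = -(-1)*(-3 - 4)/2 = -(-1)*(-7)/2 = -1/2*7 = -7/2 ≈ -3.5000)
Z = -1995 (Z = -3*5*(-38)*(-7)/2 = -(-570)*(-7)/2 = -3*665 = -1995)
-Z = -1*(-1995) = 1995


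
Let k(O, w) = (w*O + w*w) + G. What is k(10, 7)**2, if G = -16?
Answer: 10609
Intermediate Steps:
k(O, w) = -16 + w**2 + O*w (k(O, w) = (w*O + w*w) - 16 = (O*w + w**2) - 16 = (w**2 + O*w) - 16 = -16 + w**2 + O*w)
k(10, 7)**2 = (-16 + 7**2 + 10*7)**2 = (-16 + 49 + 70)**2 = 103**2 = 10609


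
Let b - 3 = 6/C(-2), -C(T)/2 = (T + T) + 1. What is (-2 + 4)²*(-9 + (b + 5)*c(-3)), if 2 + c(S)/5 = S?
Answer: -936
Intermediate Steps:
C(T) = -2 - 4*T (C(T) = -2*((T + T) + 1) = -2*(2*T + 1) = -2*(1 + 2*T) = -2 - 4*T)
c(S) = -10 + 5*S
b = 4 (b = 3 + 6/(-2 - 4*(-2)) = 3 + 6/(-2 + 8) = 3 + 6/6 = 3 + 6*(⅙) = 3 + 1 = 4)
(-2 + 4)²*(-9 + (b + 5)*c(-3)) = (-2 + 4)²*(-9 + (4 + 5)*(-10 + 5*(-3))) = 2²*(-9 + 9*(-10 - 15)) = 4*(-9 + 9*(-25)) = 4*(-9 - 225) = 4*(-234) = -936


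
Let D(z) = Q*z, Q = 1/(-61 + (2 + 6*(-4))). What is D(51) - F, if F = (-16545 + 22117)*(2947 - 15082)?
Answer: 5612146209/83 ≈ 6.7616e+7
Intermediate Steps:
F = -67616220 (F = 5572*(-12135) = -67616220)
Q = -1/83 (Q = 1/(-61 + (2 - 24)) = 1/(-61 - 22) = 1/(-83) = -1/83 ≈ -0.012048)
D(z) = -z/83
D(51) - F = -1/83*51 - 1*(-67616220) = -51/83 + 67616220 = 5612146209/83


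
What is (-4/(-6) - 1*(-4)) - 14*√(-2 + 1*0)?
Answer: 14/3 - 14*I*√2 ≈ 4.6667 - 19.799*I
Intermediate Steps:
(-4/(-6) - 1*(-4)) - 14*√(-2 + 1*0) = (-4*(-⅙) + 4) - 14*√(-2 + 0) = (⅔ + 4) - 14*I*√2 = 14/3 - 14*I*√2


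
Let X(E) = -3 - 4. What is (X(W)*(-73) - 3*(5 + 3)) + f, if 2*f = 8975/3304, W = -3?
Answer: 3227071/6608 ≈ 488.36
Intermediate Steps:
f = 8975/6608 (f = (8975/3304)/2 = (8975*(1/3304))/2 = (½)*(8975/3304) = 8975/6608 ≈ 1.3582)
X(E) = -7
(X(W)*(-73) - 3*(5 + 3)) + f = (-7*(-73) - 3*(5 + 3)) + 8975/6608 = (511 - 3*8) + 8975/6608 = (511 - 24) + 8975/6608 = 487 + 8975/6608 = 3227071/6608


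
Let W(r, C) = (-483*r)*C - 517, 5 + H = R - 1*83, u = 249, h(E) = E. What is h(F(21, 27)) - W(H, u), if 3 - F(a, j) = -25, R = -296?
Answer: -46181983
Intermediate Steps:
F(a, j) = 28 (F(a, j) = 3 - 1*(-25) = 3 + 25 = 28)
H = -384 (H = -5 + (-296 - 1*83) = -5 + (-296 - 83) = -5 - 379 = -384)
W(r, C) = -517 - 483*C*r (W(r, C) = -483*C*r - 517 = -517 - 483*C*r)
h(F(21, 27)) - W(H, u) = 28 - (-517 - 483*249*(-384)) = 28 - (-517 + 46182528) = 28 - 1*46182011 = 28 - 46182011 = -46181983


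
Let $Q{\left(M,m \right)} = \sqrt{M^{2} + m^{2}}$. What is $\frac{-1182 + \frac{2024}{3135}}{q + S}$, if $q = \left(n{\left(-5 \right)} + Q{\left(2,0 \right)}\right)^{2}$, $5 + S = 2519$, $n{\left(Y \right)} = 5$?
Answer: $- \frac{336686}{730455} \approx -0.46093$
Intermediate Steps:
$S = 2514$ ($S = -5 + 2519 = 2514$)
$q = 49$ ($q = \left(5 + \sqrt{2^{2} + 0^{2}}\right)^{2} = \left(5 + \sqrt{4 + 0}\right)^{2} = \left(5 + \sqrt{4}\right)^{2} = \left(5 + 2\right)^{2} = 7^{2} = 49$)
$\frac{-1182 + \frac{2024}{3135}}{q + S} = \frac{-1182 + \frac{2024}{3135}}{49 + 2514} = \frac{-1182 + 2024 \cdot \frac{1}{3135}}{2563} = \left(-1182 + \frac{184}{285}\right) \frac{1}{2563} = \left(- \frac{336686}{285}\right) \frac{1}{2563} = - \frac{336686}{730455}$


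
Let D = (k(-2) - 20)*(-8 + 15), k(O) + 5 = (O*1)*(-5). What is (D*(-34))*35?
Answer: 124950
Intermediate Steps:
k(O) = -5 - 5*O (k(O) = -5 + (O*1)*(-5) = -5 + O*(-5) = -5 - 5*O)
D = -105 (D = ((-5 - 5*(-2)) - 20)*(-8 + 15) = ((-5 + 10) - 20)*7 = (5 - 20)*7 = -15*7 = -105)
(D*(-34))*35 = -105*(-34)*35 = 3570*35 = 124950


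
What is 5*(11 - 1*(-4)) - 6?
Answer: 69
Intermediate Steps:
5*(11 - 1*(-4)) - 6 = 5*(11 + 4) - 6 = 5*15 - 6 = 75 - 6 = 69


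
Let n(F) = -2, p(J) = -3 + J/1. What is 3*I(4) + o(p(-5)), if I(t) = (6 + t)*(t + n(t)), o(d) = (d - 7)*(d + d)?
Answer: 300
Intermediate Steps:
p(J) = -3 + J (p(J) = -3 + J*1 = -3 + J)
o(d) = 2*d*(-7 + d) (o(d) = (-7 + d)*(2*d) = 2*d*(-7 + d))
I(t) = (-2 + t)*(6 + t) (I(t) = (6 + t)*(t - 2) = (6 + t)*(-2 + t) = (-2 + t)*(6 + t))
3*I(4) + o(p(-5)) = 3*(-12 + 4² + 4*4) + 2*(-3 - 5)*(-7 + (-3 - 5)) = 3*(-12 + 16 + 16) + 2*(-8)*(-7 - 8) = 3*20 + 2*(-8)*(-15) = 60 + 240 = 300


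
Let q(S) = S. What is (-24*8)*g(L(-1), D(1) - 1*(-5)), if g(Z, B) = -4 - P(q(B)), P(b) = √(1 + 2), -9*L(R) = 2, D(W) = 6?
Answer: 768 + 192*√3 ≈ 1100.6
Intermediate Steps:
L(R) = -2/9 (L(R) = -⅑*2 = -2/9)
P(b) = √3
g(Z, B) = -4 - √3
(-24*8)*g(L(-1), D(1) - 1*(-5)) = (-24*8)*(-4 - √3) = -192*(-4 - √3) = 768 + 192*√3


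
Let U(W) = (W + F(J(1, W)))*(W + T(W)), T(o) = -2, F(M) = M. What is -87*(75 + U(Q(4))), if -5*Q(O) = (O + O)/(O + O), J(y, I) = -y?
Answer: -168867/25 ≈ -6754.7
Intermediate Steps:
Q(O) = -⅕ (Q(O) = -(O + O)/(5*(O + O)) = -2*O/(5*(2*O)) = -2*O*1/(2*O)/5 = -⅕*1 = -⅕)
U(W) = (-1 + W)*(-2 + W) (U(W) = (W - 1*1)*(W - 2) = (W - 1)*(-2 + W) = (-1 + W)*(-2 + W))
-87*(75 + U(Q(4))) = -87*(75 + (2 + (-⅕)² - 3*(-⅕))) = -87*(75 + (2 + 1/25 + ⅗)) = -87*(75 + 66/25) = -87*1941/25 = -168867/25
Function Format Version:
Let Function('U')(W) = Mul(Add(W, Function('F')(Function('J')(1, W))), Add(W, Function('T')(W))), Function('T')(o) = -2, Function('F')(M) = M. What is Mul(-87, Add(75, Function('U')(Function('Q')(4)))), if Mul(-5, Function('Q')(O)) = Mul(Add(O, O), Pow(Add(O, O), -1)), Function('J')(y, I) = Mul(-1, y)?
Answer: Rational(-168867, 25) ≈ -6754.7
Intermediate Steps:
Function('Q')(O) = Rational(-1, 5) (Function('Q')(O) = Mul(Rational(-1, 5), Mul(Add(O, O), Pow(Add(O, O), -1))) = Mul(Rational(-1, 5), Mul(Mul(2, O), Pow(Mul(2, O), -1))) = Mul(Rational(-1, 5), Mul(Mul(2, O), Mul(Rational(1, 2), Pow(O, -1)))) = Mul(Rational(-1, 5), 1) = Rational(-1, 5))
Function('U')(W) = Mul(Add(-1, W), Add(-2, W)) (Function('U')(W) = Mul(Add(W, Mul(-1, 1)), Add(W, -2)) = Mul(Add(W, -1), Add(-2, W)) = Mul(Add(-1, W), Add(-2, W)))
Mul(-87, Add(75, Function('U')(Function('Q')(4)))) = Mul(-87, Add(75, Add(2, Pow(Rational(-1, 5), 2), Mul(-3, Rational(-1, 5))))) = Mul(-87, Add(75, Add(2, Rational(1, 25), Rational(3, 5)))) = Mul(-87, Add(75, Rational(66, 25))) = Mul(-87, Rational(1941, 25)) = Rational(-168867, 25)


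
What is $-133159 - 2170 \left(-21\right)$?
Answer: $-87589$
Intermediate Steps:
$-133159 - 2170 \left(-21\right) = -133159 - -45570 = -133159 + 45570 = -87589$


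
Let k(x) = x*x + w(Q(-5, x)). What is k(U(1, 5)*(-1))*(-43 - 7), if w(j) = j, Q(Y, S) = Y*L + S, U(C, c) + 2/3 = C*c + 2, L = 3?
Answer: -8450/9 ≈ -938.89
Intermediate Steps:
U(C, c) = 4/3 + C*c (U(C, c) = -⅔ + (C*c + 2) = -⅔ + (2 + C*c) = 4/3 + C*c)
Q(Y, S) = S + 3*Y (Q(Y, S) = Y*3 + S = 3*Y + S = S + 3*Y)
k(x) = -15 + x + x² (k(x) = x*x + (x + 3*(-5)) = x² + (x - 15) = x² + (-15 + x) = -15 + x + x²)
k(U(1, 5)*(-1))*(-43 - 7) = (-15 + (4/3 + 1*5)*(-1) + ((4/3 + 1*5)*(-1))²)*(-43 - 7) = (-15 + (4/3 + 5)*(-1) + ((4/3 + 5)*(-1))²)*(-50) = (-15 + (19/3)*(-1) + ((19/3)*(-1))²)*(-50) = (-15 - 19/3 + (-19/3)²)*(-50) = (-15 - 19/3 + 361/9)*(-50) = (169/9)*(-50) = -8450/9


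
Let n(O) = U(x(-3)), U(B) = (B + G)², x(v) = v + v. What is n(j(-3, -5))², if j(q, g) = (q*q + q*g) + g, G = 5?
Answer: 1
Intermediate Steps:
x(v) = 2*v
U(B) = (5 + B)² (U(B) = (B + 5)² = (5 + B)²)
j(q, g) = g + q² + g*q (j(q, g) = (q² + g*q) + g = g + q² + g*q)
n(O) = 1 (n(O) = (5 + 2*(-3))² = (5 - 6)² = (-1)² = 1)
n(j(-3, -5))² = 1² = 1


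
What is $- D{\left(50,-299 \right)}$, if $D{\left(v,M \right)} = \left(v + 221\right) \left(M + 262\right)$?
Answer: $10027$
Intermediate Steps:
$D{\left(v,M \right)} = \left(221 + v\right) \left(262 + M\right)$
$- D{\left(50,-299 \right)} = - (57902 + 221 \left(-299\right) + 262 \cdot 50 - 14950) = - (57902 - 66079 + 13100 - 14950) = \left(-1\right) \left(-10027\right) = 10027$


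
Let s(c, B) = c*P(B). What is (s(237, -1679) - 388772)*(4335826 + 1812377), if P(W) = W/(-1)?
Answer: 56262205653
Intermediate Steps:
P(W) = -W (P(W) = W*(-1) = -W)
s(c, B) = -B*c (s(c, B) = c*(-B) = -B*c)
(s(237, -1679) - 388772)*(4335826 + 1812377) = (-1*(-1679)*237 - 388772)*(4335826 + 1812377) = (397923 - 388772)*6148203 = 9151*6148203 = 56262205653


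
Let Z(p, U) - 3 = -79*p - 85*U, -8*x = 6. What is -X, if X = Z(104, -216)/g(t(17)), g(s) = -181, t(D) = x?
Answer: 10147/181 ≈ 56.061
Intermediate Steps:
x = -¾ (x = -⅛*6 = -¾ ≈ -0.75000)
Z(p, U) = 3 - 85*U - 79*p (Z(p, U) = 3 + (-79*p - 85*U) = 3 + (-85*U - 79*p) = 3 - 85*U - 79*p)
t(D) = -¾
X = -10147/181 (X = (3 - 85*(-216) - 79*104)/(-181) = (3 + 18360 - 8216)*(-1/181) = 10147*(-1/181) = -10147/181 ≈ -56.061)
-X = -1*(-10147/181) = 10147/181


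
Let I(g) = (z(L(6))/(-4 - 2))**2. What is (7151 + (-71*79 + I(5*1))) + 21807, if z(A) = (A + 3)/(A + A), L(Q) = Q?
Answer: 1494337/64 ≈ 23349.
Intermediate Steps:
z(A) = (3 + A)/(2*A) (z(A) = (3 + A)/((2*A)) = (3 + A)*(1/(2*A)) = (3 + A)/(2*A))
I(g) = 1/64 (I(g) = (((1/2)*(3 + 6)/6)/(-4 - 2))**2 = (((1/2)*(1/6)*9)/(-6))**2 = ((3/4)*(-1/6))**2 = (-1/8)**2 = 1/64)
(7151 + (-71*79 + I(5*1))) + 21807 = (7151 + (-71*79 + 1/64)) + 21807 = (7151 + (-5609 + 1/64)) + 21807 = (7151 - 358975/64) + 21807 = 98689/64 + 21807 = 1494337/64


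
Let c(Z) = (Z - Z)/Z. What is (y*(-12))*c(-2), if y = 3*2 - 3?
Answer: 0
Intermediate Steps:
c(Z) = 0 (c(Z) = 0/Z = 0)
y = 3 (y = 6 - 3 = 3)
(y*(-12))*c(-2) = (3*(-12))*0 = -36*0 = 0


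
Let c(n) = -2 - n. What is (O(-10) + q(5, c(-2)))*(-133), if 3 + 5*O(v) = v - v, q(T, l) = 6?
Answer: -3591/5 ≈ -718.20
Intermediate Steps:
O(v) = -⅗ (O(v) = -⅗ + (v - v)/5 = -⅗ + (⅕)*0 = -⅗ + 0 = -⅗)
(O(-10) + q(5, c(-2)))*(-133) = (-⅗ + 6)*(-133) = (27/5)*(-133) = -3591/5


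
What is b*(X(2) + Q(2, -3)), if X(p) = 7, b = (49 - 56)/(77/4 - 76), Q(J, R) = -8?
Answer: -28/227 ≈ -0.12335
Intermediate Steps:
b = 28/227 (b = -7/(77*(1/4) - 76) = -7/(77/4 - 76) = -7/(-227/4) = -7*(-4/227) = 28/227 ≈ 0.12335)
b*(X(2) + Q(2, -3)) = 28*(7 - 8)/227 = (28/227)*(-1) = -28/227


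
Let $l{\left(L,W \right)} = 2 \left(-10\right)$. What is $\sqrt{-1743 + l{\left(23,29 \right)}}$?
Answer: $i \sqrt{1763} \approx 41.988 i$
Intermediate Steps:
$l{\left(L,W \right)} = -20$
$\sqrt{-1743 + l{\left(23,29 \right)}} = \sqrt{-1743 - 20} = \sqrt{-1763} = i \sqrt{1763}$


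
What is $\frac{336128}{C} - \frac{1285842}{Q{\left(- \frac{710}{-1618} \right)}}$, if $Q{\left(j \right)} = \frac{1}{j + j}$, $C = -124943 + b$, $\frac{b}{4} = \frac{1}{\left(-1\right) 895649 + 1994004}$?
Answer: $- \frac{125285742798085427980}{111020500927649} \approx -1.1285 \cdot 10^{6}$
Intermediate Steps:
$b = \frac{4}{1098355}$ ($b = \frac{4}{\left(-1\right) 895649 + 1994004} = \frac{4}{-895649 + 1994004} = \frac{4}{1098355} \approx 3.6418 \cdot 10^{-6}$)
$C = - \frac{137231768761}{1098355}$ ($C = -124943 + \frac{4}{1098355} = - \frac{137231768761}{1098355} \approx -1.2494 \cdot 10^{5}$)
$Q{\left(j \right)} = \frac{1}{2 j}$
$\frac{336128}{C} - \frac{1285842}{Q{\left(- \frac{710}{-1618} \right)}} = \frac{336128}{- \frac{137231768761}{1098355}} - \frac{1285842}{\frac{1}{2} \frac{1}{\left(-710\right) \frac{1}{-1618}}} = 336128 \left(- \frac{1098355}{137231768761}\right) - \frac{1285842}{\frac{1}{2} \frac{1}{\left(-710\right) \left(- \frac{1}{1618}\right)}} = - \frac{369187869440}{137231768761} - \frac{1285842}{\frac{1}{2} \frac{1}{\frac{355}{809}}} = - \frac{369187869440}{137231768761} - \frac{1285842}{\frac{1}{2} \cdot \frac{809}{355}} = - \frac{369187869440}{137231768761} - \frac{1285842}{\frac{809}{710}} = - \frac{369187869440}{137231768761} - \frac{912947820}{809} = - \frac{125285742798085427980}{111020500927649}$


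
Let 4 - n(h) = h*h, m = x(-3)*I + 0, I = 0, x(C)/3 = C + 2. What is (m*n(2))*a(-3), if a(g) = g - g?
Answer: 0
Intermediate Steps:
x(C) = 6 + 3*C (x(C) = 3*(C + 2) = 3*(2 + C) = 6 + 3*C)
m = 0 (m = (6 + 3*(-3))*0 + 0 = (6 - 9)*0 + 0 = -3*0 + 0 = 0 + 0 = 0)
a(g) = 0
n(h) = 4 - h² (n(h) = 4 - h*h = 4 - h²)
(m*n(2))*a(-3) = (0*(4 - 1*2²))*0 = (0*(4 - 1*4))*0 = (0*(4 - 4))*0 = (0*0)*0 = 0*0 = 0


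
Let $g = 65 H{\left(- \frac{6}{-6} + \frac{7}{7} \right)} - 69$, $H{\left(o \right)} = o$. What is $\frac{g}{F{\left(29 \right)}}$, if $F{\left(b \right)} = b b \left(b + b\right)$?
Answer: $\frac{61}{48778} \approx 0.0012506$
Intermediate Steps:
$F{\left(b \right)} = 2 b^{3}$ ($F{\left(b \right)} = b^{2} \cdot 2 b = 2 b^{3}$)
$g = 61$ ($g = 65 \left(- \frac{6}{-6} + \frac{7}{7}\right) - 69 = 65 \left(\left(-6\right) \left(- \frac{1}{6}\right) + 7 \cdot \frac{1}{7}\right) - 69 = 65 \left(1 + 1\right) - 69 = 65 \cdot 2 - 69 = 130 - 69 = 61$)
$\frac{g}{F{\left(29 \right)}} = \frac{61}{2 \cdot 29^{3}} = \frac{61}{2 \cdot 24389} = \frac{61}{48778}$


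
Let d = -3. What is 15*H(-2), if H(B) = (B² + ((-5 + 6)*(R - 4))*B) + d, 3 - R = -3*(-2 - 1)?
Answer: 315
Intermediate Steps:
R = -6 (R = 3 - (-3)*(-2 - 1) = 3 - (-3)*(-3) = 3 - 1*9 = 3 - 9 = -6)
H(B) = -3 + B² - 10*B (H(B) = (B² + ((-5 + 6)*(-6 - 4))*B) - 3 = (B² + (1*(-10))*B) - 3 = (B² - 10*B) - 3 = -3 + B² - 10*B)
15*H(-2) = 15*(-3 + (-2)² - 10*(-2)) = 15*(-3 + 4 + 20) = 15*21 = 315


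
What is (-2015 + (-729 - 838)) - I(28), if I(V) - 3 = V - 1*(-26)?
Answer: -3639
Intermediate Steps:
I(V) = 29 + V (I(V) = 3 + (V - 1*(-26)) = 3 + (V + 26) = 3 + (26 + V) = 29 + V)
(-2015 + (-729 - 838)) - I(28) = (-2015 + (-729 - 838)) - (29 + 28) = (-2015 - 1567) - 1*57 = -3582 - 57 = -3639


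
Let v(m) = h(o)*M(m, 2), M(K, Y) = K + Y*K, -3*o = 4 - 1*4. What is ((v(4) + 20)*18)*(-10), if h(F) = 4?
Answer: -12240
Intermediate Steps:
o = 0 (o = -(4 - 1*4)/3 = -(4 - 4)/3 = -⅓*0 = 0)
M(K, Y) = K + K*Y
v(m) = 12*m (v(m) = 4*(m*(1 + 2)) = 4*(m*3) = 4*(3*m) = 12*m)
((v(4) + 20)*18)*(-10) = ((12*4 + 20)*18)*(-10) = ((48 + 20)*18)*(-10) = (68*18)*(-10) = 1224*(-10) = -12240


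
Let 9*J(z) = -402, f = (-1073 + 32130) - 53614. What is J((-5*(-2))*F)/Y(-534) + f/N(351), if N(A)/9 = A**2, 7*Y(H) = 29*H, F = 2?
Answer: -146116/953945343 ≈ -0.00015317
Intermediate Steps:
f = -22557 (f = 31057 - 53614 = -22557)
Y(H) = 29*H/7 (Y(H) = (29*H)/7 = 29*H/7)
J(z) = -134/3 (J(z) = (1/9)*(-402) = -134/3)
N(A) = 9*A**2
J((-5*(-2))*F)/Y(-534) + f/N(351) = -134/(3*((29/7)*(-534))) - 22557/(9*351**2) = -134/(3*(-15486/7)) - 22557/(9*123201) = -134/3*(-7/15486) - 22557/1108809 = 469/23229 - 22557*1/1108809 = 469/23229 - 7519/369603 = -146116/953945343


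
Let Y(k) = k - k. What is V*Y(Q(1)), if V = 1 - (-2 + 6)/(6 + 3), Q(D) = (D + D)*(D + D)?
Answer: 0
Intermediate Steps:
Q(D) = 4*D² (Q(D) = (2*D)*(2*D) = 4*D²)
Y(k) = 0
V = 5/9 (V = 1 - 4/9 = 5/9 ≈ 0.55556)
V*Y(Q(1)) = (5/9)*0 = 0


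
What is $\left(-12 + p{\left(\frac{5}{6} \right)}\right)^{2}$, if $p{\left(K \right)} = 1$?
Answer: $121$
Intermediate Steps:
$\left(-12 + p{\left(\frac{5}{6} \right)}\right)^{2} = \left(-12 + 1\right)^{2} = \left(-11\right)^{2} = 121$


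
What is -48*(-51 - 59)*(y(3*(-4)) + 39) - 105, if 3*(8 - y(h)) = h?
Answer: 269175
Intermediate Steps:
y(h) = 8 - h/3
-48*(-51 - 59)*(y(3*(-4)) + 39) - 105 = -48*(-51 - 59)*((8 - (-4)) + 39) - 105 = -(-5280)*((8 - 1/3*(-12)) + 39) - 105 = -(-5280)*((8 + 4) + 39) - 105 = -(-5280)*(12 + 39) - 105 = -(-5280)*51 - 105 = -48*(-5610) - 105 = 269280 - 105 = 269175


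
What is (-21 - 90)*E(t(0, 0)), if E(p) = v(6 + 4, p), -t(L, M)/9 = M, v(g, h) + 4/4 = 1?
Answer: 0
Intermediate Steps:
v(g, h) = 0 (v(g, h) = -1 + 1 = 0)
t(L, M) = -9*M
E(p) = 0
(-21 - 90)*E(t(0, 0)) = (-21 - 90)*0 = -111*0 = 0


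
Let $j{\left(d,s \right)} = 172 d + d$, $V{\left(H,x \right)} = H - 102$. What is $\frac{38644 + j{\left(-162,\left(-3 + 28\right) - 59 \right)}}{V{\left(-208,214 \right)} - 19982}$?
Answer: $- \frac{5309}{10146} \approx -0.52326$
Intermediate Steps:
$V{\left(H,x \right)} = -102 + H$ ($V{\left(H,x \right)} = H - 102 = -102 + H$)
$j{\left(d,s \right)} = 173 d$
$\frac{38644 + j{\left(-162,\left(-3 + 28\right) - 59 \right)}}{V{\left(-208,214 \right)} - 19982} = \frac{38644 + 173 \left(-162\right)}{\left(-102 - 208\right) - 19982} = \frac{38644 - 28026}{-310 - 19982} = \frac{10618}{-20292} = 10618 \left(- \frac{1}{20292}\right) = - \frac{5309}{10146}$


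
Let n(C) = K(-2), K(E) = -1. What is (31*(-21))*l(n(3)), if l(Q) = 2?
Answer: -1302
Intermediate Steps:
n(C) = -1
(31*(-21))*l(n(3)) = (31*(-21))*2 = -651*2 = -1302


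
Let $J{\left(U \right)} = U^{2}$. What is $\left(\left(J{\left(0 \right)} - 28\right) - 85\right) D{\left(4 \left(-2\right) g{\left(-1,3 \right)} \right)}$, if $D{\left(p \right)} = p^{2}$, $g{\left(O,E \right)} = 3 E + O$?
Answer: $-462848$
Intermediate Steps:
$g{\left(O,E \right)} = O + 3 E$
$\left(\left(J{\left(0 \right)} - 28\right) - 85\right) D{\left(4 \left(-2\right) g{\left(-1,3 \right)} \right)} = \left(\left(0^{2} - 28\right) - 85\right) \left(4 \left(-2\right) \left(-1 + 3 \cdot 3\right)\right)^{2} = \left(\left(0 - 28\right) - 85\right) \left(- 8 \left(-1 + 9\right)\right)^{2} = \left(-28 - 85\right) \left(\left(-8\right) 8\right)^{2} = - 113 \left(-64\right)^{2} = \left(-113\right) 4096 = -462848$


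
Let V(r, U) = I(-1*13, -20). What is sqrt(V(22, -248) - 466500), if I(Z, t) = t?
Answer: 2*I*sqrt(116630) ≈ 683.02*I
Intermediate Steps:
V(r, U) = -20
sqrt(V(22, -248) - 466500) = sqrt(-20 - 466500) = sqrt(-466520) = 2*I*sqrt(116630)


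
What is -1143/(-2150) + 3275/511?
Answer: 7625323/1098650 ≈ 6.9406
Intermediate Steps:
-1143/(-2150) + 3275/511 = -1143*(-1/2150) + 3275*(1/511) = 1143/2150 + 3275/511 = 7625323/1098650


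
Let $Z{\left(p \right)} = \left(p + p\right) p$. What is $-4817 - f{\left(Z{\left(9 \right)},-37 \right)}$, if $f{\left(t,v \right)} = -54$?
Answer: $-4763$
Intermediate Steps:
$Z{\left(p \right)} = 2 p^{2}$ ($Z{\left(p \right)} = 2 p p = 2 p^{2}$)
$-4817 - f{\left(Z{\left(9 \right)},-37 \right)} = -4817 - -54 = -4817 + 54 = -4763$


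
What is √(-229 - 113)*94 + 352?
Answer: 352 + 282*I*√38 ≈ 352.0 + 1738.4*I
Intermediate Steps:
√(-229 - 113)*94 + 352 = √(-342)*94 + 352 = (3*I*√38)*94 + 352 = 282*I*√38 + 352 = 352 + 282*I*√38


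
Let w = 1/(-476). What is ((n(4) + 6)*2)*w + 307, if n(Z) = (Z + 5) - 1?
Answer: 5218/17 ≈ 306.94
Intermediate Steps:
n(Z) = 4 + Z (n(Z) = (5 + Z) - 1 = 4 + Z)
w = -1/476 ≈ -0.0021008
((n(4) + 6)*2)*w + 307 = (((4 + 4) + 6)*2)*(-1/476) + 307 = ((8 + 6)*2)*(-1/476) + 307 = (14*2)*(-1/476) + 307 = 28*(-1/476) + 307 = -1/17 + 307 = 5218/17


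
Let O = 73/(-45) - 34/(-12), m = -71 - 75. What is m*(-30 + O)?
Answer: 189143/45 ≈ 4203.2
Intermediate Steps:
m = -146
O = 109/90 (O = 73*(-1/45) - 34*(-1/12) = -73/45 + 17/6 = 109/90 ≈ 1.2111)
m*(-30 + O) = -146*(-30 + 109/90) = -146*(-2591/90) = 189143/45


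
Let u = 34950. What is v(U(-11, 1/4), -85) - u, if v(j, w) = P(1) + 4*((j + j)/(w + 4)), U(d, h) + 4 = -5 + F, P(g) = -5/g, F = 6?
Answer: -943777/27 ≈ -34955.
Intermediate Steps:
U(d, h) = -3 (U(d, h) = -4 + (-5 + 6) = -4 + 1 = -3)
v(j, w) = -5 + 8*j/(4 + w) (v(j, w) = -5/1 + 4*((j + j)/(w + 4)) = -5*1 + 4*((2*j)/(4 + w)) = -5 + 4*(2*j/(4 + w)) = -5 + 8*j/(4 + w))
v(U(-11, 1/4), -85) - u = (-20 - 5*(-85) + 8*(-3))/(4 - 85) - 1*34950 = (-20 + 425 - 24)/(-81) - 34950 = -1/81*381 - 34950 = -127/27 - 34950 = -943777/27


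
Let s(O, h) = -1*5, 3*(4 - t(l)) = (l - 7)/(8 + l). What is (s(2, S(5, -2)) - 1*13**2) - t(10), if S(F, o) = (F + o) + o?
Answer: -3203/18 ≈ -177.94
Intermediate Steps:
t(l) = 4 - (-7 + l)/(3*(8 + l)) (t(l) = 4 - (l - 7)/(3*(8 + l)) = 4 - (-7 + l)/(3*(8 + l)))
S(F, o) = F + 2*o
s(O, h) = -5
(s(2, S(5, -2)) - 1*13**2) - t(10) = (-5 - 1*13**2) - (103 + 11*10)/(3*(8 + 10)) = (-5 - 1*169) - (103 + 110)/(3*18) = (-5 - 169) - 213/(3*18) = -174 - 1*71/18 = -174 - 71/18 = -3203/18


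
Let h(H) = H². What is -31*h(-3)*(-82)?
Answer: 22878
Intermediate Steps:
-31*h(-3)*(-82) = -31*(-3)²*(-82) = -31*9*(-82) = -279*(-82) = 22878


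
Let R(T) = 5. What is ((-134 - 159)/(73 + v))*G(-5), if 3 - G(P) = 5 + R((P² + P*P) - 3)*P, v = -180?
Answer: 6739/107 ≈ 62.981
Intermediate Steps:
G(P) = -2 - 5*P (G(P) = 3 - (5 + 5*P) = 3 + (-5 - 5*P) = -2 - 5*P)
((-134 - 159)/(73 + v))*G(-5) = ((-134 - 159)/(73 - 180))*(-2 - 5*(-5)) = (-293/(-107))*(-2 + 25) = -293*(-1/107)*23 = (293/107)*23 = 6739/107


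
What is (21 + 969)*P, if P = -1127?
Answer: -1115730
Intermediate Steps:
(21 + 969)*P = (21 + 969)*(-1127) = 990*(-1127) = -1115730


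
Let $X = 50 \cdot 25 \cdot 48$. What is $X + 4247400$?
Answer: $4307400$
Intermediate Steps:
$X = 60000$ ($X = 1250 \cdot 48 = 60000$)
$X + 4247400 = 60000 + 4247400 = 4307400$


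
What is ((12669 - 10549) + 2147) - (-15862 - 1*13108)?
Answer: 33237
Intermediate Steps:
((12669 - 10549) + 2147) - (-15862 - 1*13108) = (2120 + 2147) - (-15862 - 13108) = 4267 - 1*(-28970) = 4267 + 28970 = 33237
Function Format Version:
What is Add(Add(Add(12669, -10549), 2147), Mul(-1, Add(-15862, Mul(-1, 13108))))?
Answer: 33237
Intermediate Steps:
Add(Add(Add(12669, -10549), 2147), Mul(-1, Add(-15862, Mul(-1, 13108)))) = Add(Add(2120, 2147), Mul(-1, Add(-15862, -13108))) = Add(4267, Mul(-1, -28970)) = Add(4267, 28970) = 33237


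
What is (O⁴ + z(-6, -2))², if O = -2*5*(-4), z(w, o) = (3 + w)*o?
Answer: 6553630720036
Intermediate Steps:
z(w, o) = o*(3 + w)
O = 40 (O = -10*(-4) = 40)
(O⁴ + z(-6, -2))² = (40⁴ - 2*(3 - 6))² = (2560000 - 2*(-3))² = (2560000 + 6)² = 2560006² = 6553630720036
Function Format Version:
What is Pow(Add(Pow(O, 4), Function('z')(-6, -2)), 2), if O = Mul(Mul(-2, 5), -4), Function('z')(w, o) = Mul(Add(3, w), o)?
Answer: 6553630720036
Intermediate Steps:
Function('z')(w, o) = Mul(o, Add(3, w))
O = 40 (O = Mul(-10, -4) = 40)
Pow(Add(Pow(O, 4), Function('z')(-6, -2)), 2) = Pow(Add(Pow(40, 4), Mul(-2, Add(3, -6))), 2) = Pow(Add(2560000, Mul(-2, -3)), 2) = Pow(Add(2560000, 6), 2) = Pow(2560006, 2) = 6553630720036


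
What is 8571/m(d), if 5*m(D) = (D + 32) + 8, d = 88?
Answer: 42855/128 ≈ 334.80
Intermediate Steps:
m(D) = 8 + D/5 (m(D) = ((D + 32) + 8)/5 = ((32 + D) + 8)/5 = (40 + D)/5 = 8 + D/5)
8571/m(d) = 8571/(8 + (⅕)*88) = 8571/(8 + 88/5) = 8571/(128/5) = 8571*(5/128) = 42855/128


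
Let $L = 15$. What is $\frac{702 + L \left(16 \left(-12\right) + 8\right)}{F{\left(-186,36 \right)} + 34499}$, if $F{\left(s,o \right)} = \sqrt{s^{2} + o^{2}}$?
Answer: $- \frac{70998942}{1190145109} + \frac{12348 \sqrt{997}}{1190145109} \approx -0.059328$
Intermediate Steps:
$F{\left(s,o \right)} = \sqrt{o^{2} + s^{2}}$
$\frac{702 + L \left(16 \left(-12\right) + 8\right)}{F{\left(-186,36 \right)} + 34499} = \frac{702 + 15 \left(16 \left(-12\right) + 8\right)}{\sqrt{36^{2} + \left(-186\right)^{2}} + 34499} = \frac{702 + 15 \left(-192 + 8\right)}{\sqrt{1296 + 34596} + 34499} = \frac{702 + 15 \left(-184\right)}{\sqrt{35892} + 34499} = \frac{702 - 2760}{6 \sqrt{997} + 34499} = - \frac{2058}{34499 + 6 \sqrt{997}}$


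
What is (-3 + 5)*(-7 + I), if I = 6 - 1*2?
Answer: -6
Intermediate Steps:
I = 4 (I = 6 - 2 = 4)
(-3 + 5)*(-7 + I) = (-3 + 5)*(-7 + 4) = 2*(-3) = -6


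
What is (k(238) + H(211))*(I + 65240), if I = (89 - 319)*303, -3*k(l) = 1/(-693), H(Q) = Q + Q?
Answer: -3904158550/2079 ≈ -1.8779e+6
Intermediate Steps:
H(Q) = 2*Q
k(l) = 1/2079 (k(l) = -⅓/(-693) = -⅓*(-1/693) = 1/2079)
I = -69690 (I = -230*303 = -69690)
(k(238) + H(211))*(I + 65240) = (1/2079 + 2*211)*(-69690 + 65240) = (1/2079 + 422)*(-4450) = (877339/2079)*(-4450) = -3904158550/2079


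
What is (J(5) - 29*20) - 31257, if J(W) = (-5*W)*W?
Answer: -31962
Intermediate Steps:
J(W) = -5*W²
(J(5) - 29*20) - 31257 = (-5*5² - 29*20) - 31257 = (-5*25 - 580) - 31257 = (-125 - 580) - 31257 = -705 - 31257 = -31962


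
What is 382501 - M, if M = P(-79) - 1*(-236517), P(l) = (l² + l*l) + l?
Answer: 133581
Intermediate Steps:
P(l) = l + 2*l² (P(l) = (l² + l²) + l = 2*l² + l = l + 2*l²)
M = 248920 (M = -79*(1 + 2*(-79)) - 1*(-236517) = -79*(1 - 158) + 236517 = -79*(-157) + 236517 = 12403 + 236517 = 248920)
382501 - M = 382501 - 1*248920 = 382501 - 248920 = 133581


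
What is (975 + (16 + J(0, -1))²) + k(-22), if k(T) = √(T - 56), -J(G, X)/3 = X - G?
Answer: 1336 + I*√78 ≈ 1336.0 + 8.8318*I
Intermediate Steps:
J(G, X) = -3*X + 3*G (J(G, X) = -3*(X - G) = -3*X + 3*G)
k(T) = √(-56 + T)
(975 + (16 + J(0, -1))²) + k(-22) = (975 + (16 + (-3*(-1) + 3*0))²) + √(-56 - 22) = (975 + (16 + (3 + 0))²) + √(-78) = (975 + (16 + 3)²) + I*√78 = (975 + 19²) + I*√78 = (975 + 361) + I*√78 = 1336 + I*√78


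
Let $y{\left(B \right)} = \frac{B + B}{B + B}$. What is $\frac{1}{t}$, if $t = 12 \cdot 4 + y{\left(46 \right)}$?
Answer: $\frac{1}{49} \approx 0.020408$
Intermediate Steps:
$y{\left(B \right)} = 1$ ($y{\left(B \right)} = \frac{2 B}{2 B} = 2 B \frac{1}{2 B} = 1$)
$t = 49$ ($t = 12 \cdot 4 + 1 = 48 + 1 = 49$)
$\frac{1}{t} = \frac{1}{49}$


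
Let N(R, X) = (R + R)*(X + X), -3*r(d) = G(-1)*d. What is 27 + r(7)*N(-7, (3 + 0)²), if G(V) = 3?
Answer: 1791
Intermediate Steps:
r(d) = -d
N(R, X) = 4*R*X (N(R, X) = (2*R)*(2*X) = 4*R*X)
27 + r(7)*N(-7, (3 + 0)²) = 27 + (-1*7)*(4*(-7)*(3 + 0)²) = 27 - 28*(-7)*3² = 27 - 28*(-7)*9 = 27 - 7*(-252) = 27 + 1764 = 1791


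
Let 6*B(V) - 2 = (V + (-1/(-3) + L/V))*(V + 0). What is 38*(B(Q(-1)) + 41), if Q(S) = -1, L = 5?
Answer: 14459/9 ≈ 1606.6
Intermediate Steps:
B(V) = ⅓ + V*(⅓ + V + 5/V)/6 (B(V) = ⅓ + ((V + (-1/(-3) + 5/V))*(V + 0))/6 = ⅓ + ((V + (-1*(-⅓) + 5/V))*V)/6 = ⅓ + ((V + (⅓ + 5/V))*V)/6 = ⅓ + ((⅓ + V + 5/V)*V)/6 = ⅓ + (V*(⅓ + V + 5/V))/6 = ⅓ + V*(⅓ + V + 5/V)/6)
38*(B(Q(-1)) + 41) = 38*((7/6 + (⅙)*(-1)² + (1/18)*(-1)) + 41) = 38*((7/6 + (⅙)*1 - 1/18) + 41) = 38*((7/6 + ⅙ - 1/18) + 41) = 38*(23/18 + 41) = 38*(761/18) = 14459/9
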